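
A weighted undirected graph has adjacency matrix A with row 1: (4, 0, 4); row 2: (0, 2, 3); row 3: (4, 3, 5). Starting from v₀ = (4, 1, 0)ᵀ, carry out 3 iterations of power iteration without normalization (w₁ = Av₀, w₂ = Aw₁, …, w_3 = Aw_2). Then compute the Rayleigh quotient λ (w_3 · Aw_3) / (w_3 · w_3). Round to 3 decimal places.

λ ≈ 9.270

w1 = Av₀ = (4·4 + 0·1 + 4·0; 0·4 + 2·1 + 3·0; 4·4 + 3·1 + 5·0) = (16, 2, 19)
w2 = Aw1 = (4·16 + 0·2 + 4·19; 0·16 + 2·2 + 3·19; 4·16 + 3·2 + 5·19) = (140, 61, 165)
w3 = Aw2 = (1220, 617, 1568)
Aw3 = (11152, 5938, 14571)
w3·Aw3 = 1220·11152 + 617·5938 + 1568·14571 = 40116514; w3·w3 = 1220·1220 + 617·617 + 1568·1568 = 4327713
λ ≈ 40116514/4327713 = 9.270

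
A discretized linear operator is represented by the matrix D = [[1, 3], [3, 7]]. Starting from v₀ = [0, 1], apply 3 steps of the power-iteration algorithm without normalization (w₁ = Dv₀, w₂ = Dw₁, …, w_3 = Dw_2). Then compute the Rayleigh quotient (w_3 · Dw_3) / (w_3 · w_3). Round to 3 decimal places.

λ ≈ 8.243

w1 = Dv₀ = (1·0 + 3·1; 3·0 + 7·1) = (3, 7)
w2 = Dw1 = (1·3 + 3·7; 3·3 + 7·7) = (24, 58)
w3 = Dw2 = (198, 478)
Dw3 = (1632, 3940)
w3·Dw3 = 198·1632 + 478·3940 = 2206456; w3·w3 = 198·198 + 478·478 = 267688
λ ≈ 2206456/267688 = 8.243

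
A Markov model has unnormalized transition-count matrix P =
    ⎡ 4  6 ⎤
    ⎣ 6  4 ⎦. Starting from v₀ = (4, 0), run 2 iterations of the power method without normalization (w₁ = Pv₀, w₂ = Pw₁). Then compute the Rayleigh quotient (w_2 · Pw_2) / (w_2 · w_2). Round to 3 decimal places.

λ ≈ 9.981

w1 = Pv₀ = (4·4 + 6·0; 6·4 + 4·0) = (16, 24)
w2 = Pw1 = (4·16 + 6·24; 6·16 + 4·24) = (208, 192)
Pw2 = (1984, 2016)
w2·Pw2 = 208·1984 + 192·2016 = 799744; w2·w2 = 208·208 + 192·192 = 80128
λ ≈ 799744/80128 = 9.981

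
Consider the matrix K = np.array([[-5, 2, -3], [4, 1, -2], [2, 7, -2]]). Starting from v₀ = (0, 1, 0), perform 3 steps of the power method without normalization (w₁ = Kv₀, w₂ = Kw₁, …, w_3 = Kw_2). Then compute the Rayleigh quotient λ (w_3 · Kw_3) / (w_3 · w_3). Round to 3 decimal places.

w1 = Kv₀ = (2, 1, 7)
w2 = Kw1 = (-29, -5, -3)
w3 = Kw2 = (144, -115, -87)
Kw3 = (-689, 635, -343)
w3·Kw3 = 144·(-689) + (-115)·635 + (-87)·(-343) = -142400; w3·w3 = 144·144 + (-115)·(-115) + (-87)·(-87) = 41530
λ ≈ -142400/41530 = -3.429

-3.429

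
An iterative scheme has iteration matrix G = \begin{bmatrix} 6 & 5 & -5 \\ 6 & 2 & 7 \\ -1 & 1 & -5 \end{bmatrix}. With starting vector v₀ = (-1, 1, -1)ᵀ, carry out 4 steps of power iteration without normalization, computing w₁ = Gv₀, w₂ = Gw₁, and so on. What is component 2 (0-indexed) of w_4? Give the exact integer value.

-2588

w1 = Gv₀ = (4, -11, 7)
w2 = Gw1 = (-66, 51, -50)
w3 = Gw2 = (109, -644, 367)
w4 = Gw3 = (-4401, 1935, -2588)
The requested component of w4 is -2588.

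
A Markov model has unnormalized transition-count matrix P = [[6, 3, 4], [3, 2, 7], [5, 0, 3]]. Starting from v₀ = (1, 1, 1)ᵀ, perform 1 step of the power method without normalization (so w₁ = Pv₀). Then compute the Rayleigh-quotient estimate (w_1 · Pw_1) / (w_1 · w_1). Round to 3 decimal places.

10.711

w1 = Pv₀ = (6·1 + 3·1 + 4·1; 3·1 + 2·1 + 7·1; 5·1 + 0·1 + 3·1) = (13, 12, 8)
Pw1 = (146, 119, 89)
w1·Pw1 = 13·146 + 12·119 + 8·89 = 4038; w1·w1 = 13·13 + 12·12 + 8·8 = 377
λ ≈ 4038/377 = 10.711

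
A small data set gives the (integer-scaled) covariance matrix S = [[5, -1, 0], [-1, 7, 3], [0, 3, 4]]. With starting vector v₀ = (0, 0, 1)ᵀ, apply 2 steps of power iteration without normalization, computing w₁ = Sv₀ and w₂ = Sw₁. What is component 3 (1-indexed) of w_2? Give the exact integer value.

25

w1 = Sv₀ = (5·0 + (-1)·0 + 0·1; (-1)·0 + 7·0 + 3·1; 0·0 + 3·0 + 4·1) = (0, 3, 4)
w2 = Sw1 = (5·0 + (-1)·3 + 0·4; (-1)·0 + 7·3 + 3·4; 0·0 + 3·3 + 4·4) = (-3, 33, 25)
The requested component of w2 is 25.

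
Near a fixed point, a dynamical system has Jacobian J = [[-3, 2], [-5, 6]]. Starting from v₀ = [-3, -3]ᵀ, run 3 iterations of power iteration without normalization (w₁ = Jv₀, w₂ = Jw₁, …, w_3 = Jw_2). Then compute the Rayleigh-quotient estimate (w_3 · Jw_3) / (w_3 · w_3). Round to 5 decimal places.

w1 = Jv₀ = (3, -3)
w2 = Jw1 = (-15, -33)
w3 = Jw2 = (-21, -123)
Jw3 = (-183, -633)
w3·Jw3 = (-21)·(-183) + (-123)·(-633) = 81702; w3·w3 = (-21)·(-21) + (-123)·(-123) = 15570
λ ≈ 81702/15570 = 5.24740

λ ≈ 5.24740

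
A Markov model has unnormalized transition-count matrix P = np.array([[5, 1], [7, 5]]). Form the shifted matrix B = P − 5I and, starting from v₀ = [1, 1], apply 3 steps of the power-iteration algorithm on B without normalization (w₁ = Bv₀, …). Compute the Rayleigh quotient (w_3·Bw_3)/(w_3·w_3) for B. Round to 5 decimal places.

B = P − 5I has rows (0, 1); (7, 0)
w1 = Bv₀ = (1, 7)
w2 = Bw1 = (7, 7)
w3 = Bw2 = (7, 49)
Bw3 = (49, 49)
w3·Bw3 = 2744; w3·w3 = 2450; μ ≈ 2744/2450 = 1.12000

μ ≈ 1.12000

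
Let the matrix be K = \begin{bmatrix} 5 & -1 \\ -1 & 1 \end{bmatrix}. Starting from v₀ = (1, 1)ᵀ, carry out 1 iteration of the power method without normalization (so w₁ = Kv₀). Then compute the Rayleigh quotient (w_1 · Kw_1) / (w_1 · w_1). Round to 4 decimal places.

w1 = Kv₀ = (4, 0)
Kw1 = (20, -4)
w1·Kw1 = 4·20 + 0·(-4) = 80; w1·w1 = 4·4 + 0·0 = 16
λ ≈ 80/16 = 5.0000

λ ≈ 5.0000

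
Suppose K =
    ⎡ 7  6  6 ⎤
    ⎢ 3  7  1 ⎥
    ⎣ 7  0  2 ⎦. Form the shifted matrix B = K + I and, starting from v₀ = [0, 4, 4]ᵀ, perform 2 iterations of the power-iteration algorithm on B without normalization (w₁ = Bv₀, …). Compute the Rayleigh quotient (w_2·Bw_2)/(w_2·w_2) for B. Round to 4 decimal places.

B = K + I has rows (8, 6, 6); (3, 8, 1); (7, 0, 3)
w1 = Bv₀ = (8·0 + 6·4 + 6·4; 3·0 + 8·4 + 1·4; 7·0 + 0·4 + 3·4) = (48, 36, 12)
w2 = Bw1 = (8·48 + 6·36 + 6·12; 3·48 + 8·36 + 1·12; 7·48 + 0·36 + 3·12) = (672, 444, 372)
Bw2 = (10272, 5940, 5820)
w2·Bw2 = 11705184; w2·w2 = 787104; μ ≈ 11705184/787104 = 14.8712

14.8712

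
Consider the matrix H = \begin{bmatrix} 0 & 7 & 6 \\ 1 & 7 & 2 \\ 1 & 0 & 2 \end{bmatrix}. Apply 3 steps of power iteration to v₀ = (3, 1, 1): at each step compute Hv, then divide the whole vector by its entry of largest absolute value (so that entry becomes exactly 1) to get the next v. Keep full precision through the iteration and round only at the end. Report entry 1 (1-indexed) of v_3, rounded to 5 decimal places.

0.97580

Hv0 = (13.000000, 12.000000, 5.000000); divide by 13.000000 → v1 = (1.000000, 0.923077, 0.384615)
Hv1 = (8.769231, 8.230769, 1.769231); divide by 8.769231 → v2 = (1.000000, 0.938596, 0.201754)
Hv2 = (7.780702, 7.973684, 1.403509); divide by 7.973684 → v3 = (0.975798, 1.000000, 0.176018)
Requested entry of v3: 887/909 = 0.97580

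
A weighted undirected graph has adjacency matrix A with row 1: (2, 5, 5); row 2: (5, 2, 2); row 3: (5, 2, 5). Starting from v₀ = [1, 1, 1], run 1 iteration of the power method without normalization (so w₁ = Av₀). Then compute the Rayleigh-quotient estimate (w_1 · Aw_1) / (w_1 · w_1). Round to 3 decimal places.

λ ≈ 11.171

w1 = Av₀ = (12, 9, 12)
Aw1 = (129, 102, 138)
w1·Aw1 = 12·129 + 9·102 + 12·138 = 4122; w1·w1 = 12·12 + 9·9 + 12·12 = 369
λ ≈ 4122/369 = 11.171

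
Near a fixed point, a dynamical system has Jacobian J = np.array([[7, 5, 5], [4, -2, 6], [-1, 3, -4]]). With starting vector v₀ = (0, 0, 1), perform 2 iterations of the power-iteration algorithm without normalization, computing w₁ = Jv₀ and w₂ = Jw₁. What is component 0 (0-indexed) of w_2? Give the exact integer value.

45

w1 = Jv₀ = (7·0 + 5·0 + 5·1; 4·0 + (-2)·0 + 6·1; (-1)·0 + 3·0 + (-4)·1) = (5, 6, -4)
w2 = Jw1 = (7·5 + 5·6 + 5·(-4); 4·5 + (-2)·6 + 6·(-4); (-1)·5 + 3·6 + (-4)·(-4)) = (45, -16, 29)
The requested component of w2 is 45.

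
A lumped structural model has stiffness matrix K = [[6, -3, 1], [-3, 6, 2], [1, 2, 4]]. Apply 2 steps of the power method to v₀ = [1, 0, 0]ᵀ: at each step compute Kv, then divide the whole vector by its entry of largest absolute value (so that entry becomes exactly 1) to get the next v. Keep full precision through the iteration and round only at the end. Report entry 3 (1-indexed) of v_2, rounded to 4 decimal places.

0.0870

Kv0 = (6.00000, -3.00000, 1.00000); divide by 6.00000 → v1 = (1.00000, -0.50000, 0.16667)
Kv1 = (7.66667, -5.66667, 0.66667); divide by 7.66667 → v2 = (1.00000, -0.73913, 0.08696)
Requested entry of v2: 4/46 = 0.0870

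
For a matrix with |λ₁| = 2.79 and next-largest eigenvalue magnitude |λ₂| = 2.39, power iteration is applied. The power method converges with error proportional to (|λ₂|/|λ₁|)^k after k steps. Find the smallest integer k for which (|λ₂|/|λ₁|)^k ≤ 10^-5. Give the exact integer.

75

|λ₂/λ₁| = 2.39/2.79 = 0.85663
Need k ≥ ln(10^-5) / ln(0.85663) = -11.5129 / -0.1547 ≈ 74.398
Smallest integer k satisfying the bound: 75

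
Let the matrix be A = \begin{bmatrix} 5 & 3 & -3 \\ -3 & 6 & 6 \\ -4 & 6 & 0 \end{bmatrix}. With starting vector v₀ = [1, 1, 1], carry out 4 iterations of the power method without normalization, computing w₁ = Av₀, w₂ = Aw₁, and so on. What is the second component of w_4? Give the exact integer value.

2121

w1 = Av₀ = (5·1 + 3·1 + (-3)·1; (-3)·1 + 6·1 + 6·1; (-4)·1 + 6·1 + 0·1) = (5, 9, 2)
w2 = Aw1 = (5·5 + 3·9 + (-3)·2; (-3)·5 + 6·9 + 6·2; (-4)·5 + 6·9 + 0·2) = (46, 51, 34)
w3 = Aw2 = (281, 372, 122)
w4 = Aw3 = (2155, 2121, 1108)
The requested component of w4 is 2121.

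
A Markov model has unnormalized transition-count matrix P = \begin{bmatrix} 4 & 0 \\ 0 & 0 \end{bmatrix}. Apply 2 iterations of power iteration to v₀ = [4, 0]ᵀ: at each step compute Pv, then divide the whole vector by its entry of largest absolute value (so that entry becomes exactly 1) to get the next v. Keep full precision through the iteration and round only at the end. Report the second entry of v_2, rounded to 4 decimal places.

Pv0 = (16.00000, 0.00000); divide by 16.00000 → v1 = (1.00000, 0.00000)
Pv1 = (4.00000, 0.00000); divide by 4.00000 → v2 = (1.00000, 0.00000)
Requested entry of v2: 0/64 = 0.0000

0.0000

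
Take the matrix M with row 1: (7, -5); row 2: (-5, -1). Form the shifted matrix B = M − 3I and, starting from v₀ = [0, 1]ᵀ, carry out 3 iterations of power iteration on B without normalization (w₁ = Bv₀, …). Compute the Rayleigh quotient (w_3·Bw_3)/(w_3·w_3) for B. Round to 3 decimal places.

B = M − 3I has rows (4, -5); (-5, -4)
w1 = Bv₀ = (4·0 + (-5)·1; (-5)·0 + (-4)·1) = (-5, -4)
w2 = Bw1 = (4·(-5) + (-5)·(-4); (-5)·(-5) + (-4)·(-4)) = (0, 41)
w3 = Bw2 = (-205, -164)
Bw3 = (0, 1681)
w3·Bw3 = -275684; w3·w3 = 68921; μ ≈ -275684/68921 = -4.000

μ ≈ -4.000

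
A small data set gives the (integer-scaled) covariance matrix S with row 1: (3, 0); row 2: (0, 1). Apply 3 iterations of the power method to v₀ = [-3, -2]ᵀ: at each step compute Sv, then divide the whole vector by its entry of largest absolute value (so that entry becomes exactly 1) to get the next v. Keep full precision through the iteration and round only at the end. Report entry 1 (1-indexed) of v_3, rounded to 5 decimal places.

Sv0 = (-9.000000, -2.000000); divide by -9.000000 → v1 = (1.000000, 0.222222)
Sv1 = (3.000000, 0.222222); divide by 3.000000 → v2 = (1.000000, 0.074074)
Sv2 = (3.000000, 0.074074); divide by 3.000000 → v3 = (1.000000, 0.024691)
Requested entry of v3: -81/-81 = 1.00000

1.00000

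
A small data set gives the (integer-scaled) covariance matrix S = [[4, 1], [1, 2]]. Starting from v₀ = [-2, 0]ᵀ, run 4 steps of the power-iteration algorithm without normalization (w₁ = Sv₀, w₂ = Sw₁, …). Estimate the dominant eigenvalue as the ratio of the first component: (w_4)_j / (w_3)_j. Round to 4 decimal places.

4.3919

w1 = Sv₀ = (4·(-2) + 1·0; 1·(-2) + 2·0) = (-8, -2)
w2 = Sw1 = (4·(-8) + 1·(-2); 1·(-8) + 2·(-2)) = (-34, -12)
w3 = Sw2 = (-148, -58)
w4 = Sw3 = (-650, -264)
Ratio at component: -650 / -148 = 4.3919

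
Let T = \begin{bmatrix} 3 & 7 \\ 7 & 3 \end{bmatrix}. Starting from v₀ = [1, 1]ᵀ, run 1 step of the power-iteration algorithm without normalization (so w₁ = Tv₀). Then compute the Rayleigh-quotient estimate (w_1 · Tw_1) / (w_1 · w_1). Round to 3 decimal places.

10.000

w1 = Tv₀ = (10, 10)
Tw1 = (100, 100)
w1·Tw1 = 10·100 + 10·100 = 2000; w1·w1 = 10·10 + 10·10 = 200
λ ≈ 2000/200 = 10.000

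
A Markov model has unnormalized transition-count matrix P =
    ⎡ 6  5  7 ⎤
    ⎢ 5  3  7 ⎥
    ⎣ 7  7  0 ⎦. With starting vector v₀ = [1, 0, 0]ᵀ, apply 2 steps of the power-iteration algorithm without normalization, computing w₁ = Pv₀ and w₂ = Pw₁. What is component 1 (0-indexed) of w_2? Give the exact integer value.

w1 = Pv₀ = (6·1 + 5·0 + 7·0; 5·1 + 3·0 + 7·0; 7·1 + 7·0 + 0·0) = (6, 5, 7)
w2 = Pw1 = (6·6 + 5·5 + 7·7; 5·6 + 3·5 + 7·7; 7·6 + 7·5 + 0·7) = (110, 94, 77)
The requested component of w2 is 94.

94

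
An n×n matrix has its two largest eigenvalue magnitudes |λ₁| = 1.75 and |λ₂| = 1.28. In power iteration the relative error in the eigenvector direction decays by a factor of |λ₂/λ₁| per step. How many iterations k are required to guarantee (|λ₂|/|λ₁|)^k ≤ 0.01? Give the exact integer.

|λ₂/λ₁| = 1.28/1.75 = 0.73143
Need k ≥ ln(0.01) / ln(0.73143) = -4.6052 / -0.3128 ≈ 14.724
Smallest integer k satisfying the bound: 15

15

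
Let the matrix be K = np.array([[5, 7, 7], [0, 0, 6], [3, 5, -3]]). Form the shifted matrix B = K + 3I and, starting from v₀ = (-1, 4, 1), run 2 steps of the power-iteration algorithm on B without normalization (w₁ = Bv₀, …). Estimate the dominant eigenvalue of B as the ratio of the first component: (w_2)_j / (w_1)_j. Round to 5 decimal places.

17.07407

B = K + 3I has rows (8, 7, 7); (0, 3, 6); (3, 5, 0)
w1 = Bv₀ = (27, 18, 17)
w2 = Bw1 = (461, 156, 171)
Ratio: 461/27 = 17.07407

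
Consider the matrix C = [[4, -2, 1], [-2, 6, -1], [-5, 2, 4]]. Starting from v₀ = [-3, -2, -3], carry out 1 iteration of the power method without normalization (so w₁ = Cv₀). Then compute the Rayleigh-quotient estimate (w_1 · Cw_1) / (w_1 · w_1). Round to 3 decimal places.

w1 = Cv₀ = (-11, -3, -1)
Cw1 = (-39, 5, 45)
w1·Cw1 = (-11)·(-39) + (-3)·5 + (-1)·45 = 369; w1·w1 = (-11)·(-11) + (-3)·(-3) + (-1)·(-1) = 131
λ ≈ 369/131 = 2.817

λ ≈ 2.817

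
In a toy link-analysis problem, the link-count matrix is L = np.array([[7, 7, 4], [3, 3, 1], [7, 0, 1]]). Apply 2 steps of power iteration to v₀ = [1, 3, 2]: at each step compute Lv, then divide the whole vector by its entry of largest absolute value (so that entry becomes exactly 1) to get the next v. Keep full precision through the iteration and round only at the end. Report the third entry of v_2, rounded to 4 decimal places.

0.6762

Lv0 = (36.00000, 14.00000, 9.00000); divide by 36.00000 → v1 = (1.00000, 0.38889, 0.25000)
Lv1 = (10.72222, 4.41667, 7.25000); divide by 10.72222 → v2 = (1.00000, 0.41192, 0.67617)
Requested entry of v2: 261/386 = 0.6762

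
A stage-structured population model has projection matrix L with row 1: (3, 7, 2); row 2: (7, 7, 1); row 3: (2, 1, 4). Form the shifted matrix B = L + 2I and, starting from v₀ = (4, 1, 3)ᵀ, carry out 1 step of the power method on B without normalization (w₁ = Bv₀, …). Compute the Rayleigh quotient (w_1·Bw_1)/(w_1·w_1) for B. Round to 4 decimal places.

14.1671

B = L + 2I has rows (5, 7, 2); (7, 9, 1); (2, 1, 6)
w1 = Bv₀ = (33, 40, 27)
Bw1 = (499, 618, 268)
w1·Bw1 = 48423; w1·w1 = 3418; μ ≈ 48423/3418 = 14.1671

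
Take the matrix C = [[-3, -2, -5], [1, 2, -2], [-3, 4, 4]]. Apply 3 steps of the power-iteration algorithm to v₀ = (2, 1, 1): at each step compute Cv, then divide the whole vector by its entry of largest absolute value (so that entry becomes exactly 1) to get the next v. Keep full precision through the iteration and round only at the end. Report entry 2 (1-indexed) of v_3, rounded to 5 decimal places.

Cv0 = (-13.000000, 2.000000, 2.000000); divide by -13.000000 → v1 = (1.000000, -0.153846, -0.153846)
Cv1 = (-1.923077, 1.000000, -4.230769); divide by -4.230769 → v2 = (0.454545, -0.236364, 1.000000)
Cv2 = (-5.890909, -2.018182, 1.690909); divide by -5.890909 → v3 = (1.000000, 0.342593, -0.287037)
Requested entry of v3: -111/-324 = 0.34259

0.34259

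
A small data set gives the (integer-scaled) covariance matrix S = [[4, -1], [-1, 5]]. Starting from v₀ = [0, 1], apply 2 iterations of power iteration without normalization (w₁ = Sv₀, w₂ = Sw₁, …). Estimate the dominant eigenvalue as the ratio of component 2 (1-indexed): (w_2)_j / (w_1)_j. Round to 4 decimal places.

w1 = Sv₀ = (-1, 5)
w2 = Sw1 = (-9, 26)
Ratio at component: 26 / 5 = 5.2000

λ ≈ 5.2000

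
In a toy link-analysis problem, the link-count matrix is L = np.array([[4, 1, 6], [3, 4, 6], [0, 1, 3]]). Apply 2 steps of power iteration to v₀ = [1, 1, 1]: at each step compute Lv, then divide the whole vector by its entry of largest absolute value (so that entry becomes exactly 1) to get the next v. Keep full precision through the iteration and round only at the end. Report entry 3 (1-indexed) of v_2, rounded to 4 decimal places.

0.2294

Lv0 = (11.00000, 13.00000, 4.00000); divide by 13.00000 → v1 = (0.84615, 1.00000, 0.30769)
Lv1 = (6.23077, 8.38462, 1.92308); divide by 8.38462 → v2 = (0.74312, 1.00000, 0.22936)
Requested entry of v2: 25/109 = 0.2294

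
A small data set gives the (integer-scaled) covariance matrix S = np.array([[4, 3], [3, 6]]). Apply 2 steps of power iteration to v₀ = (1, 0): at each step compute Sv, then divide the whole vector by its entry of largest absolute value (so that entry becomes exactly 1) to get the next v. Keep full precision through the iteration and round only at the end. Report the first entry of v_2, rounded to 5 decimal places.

0.83333

Sv0 = (4.000000, 3.000000); divide by 4.000000 → v1 = (1.000000, 0.750000)
Sv1 = (6.250000, 7.500000); divide by 7.500000 → v2 = (0.833333, 1.000000)
Requested entry of v2: 25/30 = 0.83333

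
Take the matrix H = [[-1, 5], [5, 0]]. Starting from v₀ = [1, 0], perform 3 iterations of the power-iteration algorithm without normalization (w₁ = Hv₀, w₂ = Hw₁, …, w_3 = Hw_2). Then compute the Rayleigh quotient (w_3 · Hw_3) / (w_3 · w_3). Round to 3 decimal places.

w1 = Hv₀ = ((-1)·1 + 5·0; 5·1 + 0·0) = (-1, 5)
w2 = Hw1 = ((-1)·(-1) + 5·5; 5·(-1) + 0·5) = (26, -5)
w3 = Hw2 = (-51, 130)
Hw3 = (701, -255)
w3·Hw3 = (-51)·701 + 130·(-255) = -68901; w3·w3 = (-51)·(-51) + 130·130 = 19501
λ ≈ -68901/19501 = -3.533

λ ≈ -3.533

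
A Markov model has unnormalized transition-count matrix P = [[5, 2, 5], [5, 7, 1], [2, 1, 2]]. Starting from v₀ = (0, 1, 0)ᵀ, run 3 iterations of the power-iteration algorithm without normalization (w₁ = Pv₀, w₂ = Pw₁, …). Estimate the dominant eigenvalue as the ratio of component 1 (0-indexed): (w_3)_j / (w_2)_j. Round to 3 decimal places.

λ ≈ 9.633

w1 = Pv₀ = (5·0 + 2·1 + 5·0; 5·0 + 7·1 + 1·0; 2·0 + 1·1 + 2·0) = (2, 7, 1)
w2 = Pw1 = (5·2 + 2·7 + 5·1; 5·2 + 7·7 + 1·1; 2·2 + 1·7 + 2·1) = (29, 60, 13)
w3 = Pw2 = (330, 578, 144)
Ratio at component: 578 / 60 = 9.633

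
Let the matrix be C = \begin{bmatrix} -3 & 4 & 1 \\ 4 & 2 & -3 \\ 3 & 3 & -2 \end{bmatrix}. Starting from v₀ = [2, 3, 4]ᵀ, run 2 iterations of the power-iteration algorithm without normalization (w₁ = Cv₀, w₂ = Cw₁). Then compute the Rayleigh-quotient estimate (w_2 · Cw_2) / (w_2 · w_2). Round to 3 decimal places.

w1 = Cv₀ = (10, 2, 7)
w2 = Cw1 = (-15, 23, 22)
Cw2 = (159, -80, -20)
w2·Cw2 = (-15)·159 + 23·(-80) + 22·(-20) = -4665; w2·w2 = (-15)·(-15) + 23·23 + 22·22 = 1238
λ ≈ -4665/1238 = -3.768

λ ≈ -3.768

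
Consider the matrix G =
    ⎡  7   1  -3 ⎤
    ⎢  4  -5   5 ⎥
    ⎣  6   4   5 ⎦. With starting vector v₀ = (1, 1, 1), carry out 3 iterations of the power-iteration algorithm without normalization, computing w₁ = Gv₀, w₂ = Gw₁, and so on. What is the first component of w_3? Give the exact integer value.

-330

w1 = Gv₀ = (5, 4, 15)
w2 = Gw1 = (-6, 75, 121)
w3 = Gw2 = (-330, 206, 869)
The requested component of w3 is -330.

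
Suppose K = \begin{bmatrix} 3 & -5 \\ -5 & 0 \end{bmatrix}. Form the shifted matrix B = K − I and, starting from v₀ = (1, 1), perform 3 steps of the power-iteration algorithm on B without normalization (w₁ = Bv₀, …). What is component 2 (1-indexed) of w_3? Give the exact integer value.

B = K − I has rows (2, -5); (-5, -1)
w1 = Bv₀ = (2·1 + (-5)·1; (-5)·1 + (-1)·1) = (-3, -6)
w2 = Bw1 = (2·(-3) + (-5)·(-6); (-5)·(-3) + (-1)·(-6)) = (24, 21)
w3 = Bw2 = (-57, -141)
Requested component of w3: -141

-141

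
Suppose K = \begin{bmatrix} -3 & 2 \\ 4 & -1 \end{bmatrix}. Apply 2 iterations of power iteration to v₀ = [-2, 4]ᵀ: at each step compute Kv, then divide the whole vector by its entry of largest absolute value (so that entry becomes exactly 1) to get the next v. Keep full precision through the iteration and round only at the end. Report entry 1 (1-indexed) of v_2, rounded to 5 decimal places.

-0.97059

Kv0 = (14.000000, -12.000000); divide by 14.000000 → v1 = (1.000000, -0.857143)
Kv1 = (-4.714286, 4.857143); divide by 4.857143 → v2 = (-0.970588, 1.000000)
Requested entry of v2: -66/68 = -0.97059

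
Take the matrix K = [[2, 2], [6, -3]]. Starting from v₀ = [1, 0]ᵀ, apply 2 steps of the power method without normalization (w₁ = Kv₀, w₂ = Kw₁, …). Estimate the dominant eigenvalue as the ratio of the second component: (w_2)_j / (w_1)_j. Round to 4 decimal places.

-1.0000

w1 = Kv₀ = (2·1 + 2·0; 6·1 + (-3)·0) = (2, 6)
w2 = Kw1 = (2·2 + 2·6; 6·2 + (-3)·6) = (16, -6)
Ratio at component: -6 / 6 = -1.0000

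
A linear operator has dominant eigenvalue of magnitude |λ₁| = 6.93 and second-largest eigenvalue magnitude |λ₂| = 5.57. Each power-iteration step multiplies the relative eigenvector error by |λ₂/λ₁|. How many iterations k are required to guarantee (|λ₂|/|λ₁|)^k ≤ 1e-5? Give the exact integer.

53

|λ₂/λ₁| = 5.57/6.93 = 0.80375
Need k ≥ ln(1e-5) / ln(0.80375) = -11.5129 / -0.2185 ≈ 52.699
Smallest integer k satisfying the bound: 53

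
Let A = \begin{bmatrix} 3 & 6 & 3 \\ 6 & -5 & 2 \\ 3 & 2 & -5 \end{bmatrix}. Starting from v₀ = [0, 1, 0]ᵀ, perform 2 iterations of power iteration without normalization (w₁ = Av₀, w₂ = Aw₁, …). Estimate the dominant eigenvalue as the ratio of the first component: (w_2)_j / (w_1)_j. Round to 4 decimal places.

w1 = Av₀ = (6, -5, 2)
w2 = Aw1 = (-6, 65, -2)
Ratio at component: -6 / 6 = -1.0000

-1.0000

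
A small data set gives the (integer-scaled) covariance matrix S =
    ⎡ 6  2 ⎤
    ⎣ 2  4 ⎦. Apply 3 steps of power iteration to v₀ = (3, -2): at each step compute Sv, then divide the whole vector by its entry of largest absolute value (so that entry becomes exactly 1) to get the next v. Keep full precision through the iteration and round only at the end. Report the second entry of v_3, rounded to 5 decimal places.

Sv0 = (14.000000, -2.000000); divide by 14.000000 → v1 = (1.000000, -0.142857)
Sv1 = (5.714286, 1.428571); divide by 5.714286 → v2 = (1.000000, 0.250000)
Sv2 = (6.500000, 3.000000); divide by 6.500000 → v3 = (1.000000, 0.461538)
Requested entry of v3: 240/520 = 0.46154

0.46154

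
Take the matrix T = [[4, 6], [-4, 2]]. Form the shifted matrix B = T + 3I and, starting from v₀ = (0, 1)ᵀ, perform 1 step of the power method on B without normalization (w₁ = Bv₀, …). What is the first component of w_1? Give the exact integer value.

6

B = T + 3I has rows (7, 6); (-4, 5)
w1 = Bv₀ = (6, 5)
Requested component of w1: 6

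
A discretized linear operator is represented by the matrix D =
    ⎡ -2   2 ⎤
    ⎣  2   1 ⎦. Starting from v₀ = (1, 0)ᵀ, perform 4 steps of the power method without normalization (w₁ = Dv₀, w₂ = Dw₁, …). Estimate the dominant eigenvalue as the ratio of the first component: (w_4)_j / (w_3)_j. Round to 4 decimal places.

-3.4000

w1 = Dv₀ = ((-2)·1 + 2·0; 2·1 + 1·0) = (-2, 2)
w2 = Dw1 = ((-2)·(-2) + 2·2; 2·(-2) + 1·2) = (8, -2)
w3 = Dw2 = (-20, 14)
w4 = Dw3 = (68, -26)
Ratio at component: 68 / -20 = -3.4000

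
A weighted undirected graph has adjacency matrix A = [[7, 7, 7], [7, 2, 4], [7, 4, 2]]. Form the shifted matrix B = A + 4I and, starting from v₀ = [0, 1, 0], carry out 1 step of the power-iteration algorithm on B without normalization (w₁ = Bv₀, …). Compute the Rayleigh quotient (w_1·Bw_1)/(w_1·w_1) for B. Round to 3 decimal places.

B = A + 4I has rows (11, 7, 7); (7, 6, 4); (7, 4, 6)
w1 = Bv₀ = (11·0 + 7·1 + 7·0; 7·0 + 6·1 + 4·0; 7·0 + 4·1 + 6·0) = (7, 6, 4)
Bw1 = (147, 101, 97)
w1·Bw1 = 2023; w1·w1 = 101; μ ≈ 2023/101 = 20.030

20.030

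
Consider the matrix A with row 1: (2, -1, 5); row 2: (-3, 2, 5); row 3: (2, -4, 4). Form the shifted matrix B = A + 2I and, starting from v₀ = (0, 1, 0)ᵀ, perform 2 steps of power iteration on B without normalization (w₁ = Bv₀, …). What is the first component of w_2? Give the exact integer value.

-28

B = A + 2I has rows (4, -1, 5); (-3, 4, 5); (2, -4, 6)
w1 = Bv₀ = (-1, 4, -4)
w2 = Bw1 = (-28, -1, -42)
Requested component of w2: -28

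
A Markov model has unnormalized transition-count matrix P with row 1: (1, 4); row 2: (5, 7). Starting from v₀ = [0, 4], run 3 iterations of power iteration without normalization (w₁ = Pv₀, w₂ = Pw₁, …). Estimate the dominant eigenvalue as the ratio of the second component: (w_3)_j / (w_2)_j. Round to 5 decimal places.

9.31884

w1 = Pv₀ = (1·0 + 4·4; 5·0 + 7·4) = (16, 28)
w2 = Pw1 = (1·16 + 4·28; 5·16 + 7·28) = (128, 276)
w3 = Pw2 = (1232, 2572)
Ratio at component: 2572 / 276 = 9.31884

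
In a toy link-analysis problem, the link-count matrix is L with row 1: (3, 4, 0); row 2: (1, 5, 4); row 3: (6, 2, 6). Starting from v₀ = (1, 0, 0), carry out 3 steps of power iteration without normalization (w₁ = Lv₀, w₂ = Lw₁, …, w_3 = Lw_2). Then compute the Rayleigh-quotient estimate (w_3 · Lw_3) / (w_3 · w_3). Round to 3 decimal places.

w1 = Lv₀ = (3, 1, 6)
w2 = Lw1 = (13, 32, 56)
w3 = Lw2 = (167, 397, 478)
Lw3 = (2089, 4064, 4664)
w3·Lw3 = 167·2089 + 397·4064 + 478·4664 = 4191663; w3·w3 = 167·167 + 397·397 + 478·478 = 413982
λ ≈ 4191663/413982 = 10.125

10.125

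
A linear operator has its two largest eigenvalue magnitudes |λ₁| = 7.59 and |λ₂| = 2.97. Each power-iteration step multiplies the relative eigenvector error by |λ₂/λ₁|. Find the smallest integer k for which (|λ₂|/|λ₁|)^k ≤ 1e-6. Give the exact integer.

|λ₂/λ₁| = 2.97/7.59 = 0.39130
Need k ≥ ln(1e-6) / ln(0.39130) = -13.8155 / -0.9383 ≈ 14.724
Smallest integer k satisfying the bound: 15

15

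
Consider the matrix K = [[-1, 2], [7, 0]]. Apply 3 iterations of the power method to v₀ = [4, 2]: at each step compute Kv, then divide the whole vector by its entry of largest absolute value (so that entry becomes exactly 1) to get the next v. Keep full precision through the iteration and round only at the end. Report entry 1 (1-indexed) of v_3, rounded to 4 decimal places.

-0.1429

Kv0 = (0.00000, 28.00000); divide by 28.00000 → v1 = (0.00000, 1.00000)
Kv1 = (2.00000, 0.00000); divide by 2.00000 → v2 = (1.00000, 0.00000)
Kv2 = (-1.00000, 7.00000); divide by 7.00000 → v3 = (-0.14286, 1.00000)
Requested entry of v3: -56/392 = -0.1429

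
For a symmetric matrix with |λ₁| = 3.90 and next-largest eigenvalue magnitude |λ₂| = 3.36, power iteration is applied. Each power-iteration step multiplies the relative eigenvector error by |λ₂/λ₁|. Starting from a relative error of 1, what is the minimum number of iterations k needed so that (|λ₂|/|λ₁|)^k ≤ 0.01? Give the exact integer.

|λ₂/λ₁| = 3.36/3.90 = 0.86154
Need k ≥ ln(0.01) / ln(0.86154) = -4.6052 / -0.1490 ≈ 30.900
Smallest integer k satisfying the bound: 31

31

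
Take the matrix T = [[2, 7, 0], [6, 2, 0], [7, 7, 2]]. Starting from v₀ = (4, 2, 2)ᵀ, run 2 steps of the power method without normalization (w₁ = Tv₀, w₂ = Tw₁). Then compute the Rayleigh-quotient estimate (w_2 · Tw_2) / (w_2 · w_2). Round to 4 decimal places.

λ ≈ 8.6276

w1 = Tv₀ = (22, 28, 46)
w2 = Tw1 = (240, 188, 442)
Tw2 = (1796, 1816, 3880)
w2·Tw2 = 240·1796 + 188·1816 + 442·3880 = 2487408; w2·w2 = 240·240 + 188·188 + 442·442 = 288308
λ ≈ 2487408/288308 = 8.6276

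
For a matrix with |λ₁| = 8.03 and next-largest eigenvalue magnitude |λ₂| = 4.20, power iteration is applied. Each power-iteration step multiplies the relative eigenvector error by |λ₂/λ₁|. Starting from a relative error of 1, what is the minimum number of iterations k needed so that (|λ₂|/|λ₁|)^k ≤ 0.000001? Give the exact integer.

|λ₂/λ₁| = 4.20/8.03 = 0.52304
Need k ≥ ln(0.000001) / ln(0.52304) = -13.8155 / -0.6481 ≈ 21.317
Smallest integer k satisfying the bound: 22

22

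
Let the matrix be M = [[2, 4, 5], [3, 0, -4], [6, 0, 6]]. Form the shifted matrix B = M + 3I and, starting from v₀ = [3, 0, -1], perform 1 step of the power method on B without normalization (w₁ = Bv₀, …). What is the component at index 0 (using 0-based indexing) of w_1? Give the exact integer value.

10

B = M + 3I has rows (5, 4, 5); (3, 3, -4); (6, 0, 9)
w1 = Bv₀ = (5·3 + 4·0 + 5·(-1); 3·3 + 3·0 + (-4)·(-1); 6·3 + 0·0 + 9·(-1)) = (10, 13, 9)
Requested component of w1: 10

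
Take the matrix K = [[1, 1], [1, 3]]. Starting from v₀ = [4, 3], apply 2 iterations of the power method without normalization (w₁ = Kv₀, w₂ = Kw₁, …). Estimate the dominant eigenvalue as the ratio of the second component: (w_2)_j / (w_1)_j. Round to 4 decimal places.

λ ≈ 3.5385

w1 = Kv₀ = (1·4 + 1·3; 1·4 + 3·3) = (7, 13)
w2 = Kw1 = (1·7 + 1·13; 1·7 + 3·13) = (20, 46)
Ratio at component: 46 / 13 = 3.5385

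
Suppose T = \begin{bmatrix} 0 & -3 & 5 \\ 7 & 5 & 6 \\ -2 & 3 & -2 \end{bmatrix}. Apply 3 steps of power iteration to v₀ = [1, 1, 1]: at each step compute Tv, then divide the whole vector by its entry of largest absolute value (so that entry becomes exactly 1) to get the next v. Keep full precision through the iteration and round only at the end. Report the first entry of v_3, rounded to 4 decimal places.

Tv0 = (2.00000, 18.00000, -1.00000); divide by 18.00000 → v1 = (0.11111, 1.00000, -0.05556)
Tv1 = (-3.27778, 5.44444, 2.88889); divide by 5.44444 → v2 = (-0.60204, 1.00000, 0.53061)
Tv2 = (-0.34694, 3.96939, 3.14286); divide by 3.96939 → v3 = (-0.08740, 1.00000, 0.79177)
Requested entry of v3: -34/389 = -0.0874

-0.0874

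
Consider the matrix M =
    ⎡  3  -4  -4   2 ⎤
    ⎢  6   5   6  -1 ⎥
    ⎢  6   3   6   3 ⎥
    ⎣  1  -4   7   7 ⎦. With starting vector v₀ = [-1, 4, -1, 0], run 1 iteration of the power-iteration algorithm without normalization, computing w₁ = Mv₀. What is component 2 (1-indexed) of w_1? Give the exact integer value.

w1 = Mv₀ = (3·(-1) + (-4)·4 + (-4)·(-1) + 2·0; 6·(-1) + 5·4 + 6·(-1) + (-1)·0; 6·(-1) + 3·4 + 6·(-1) + 3·0; 1·(-1) + (-4)·4 + 7·(-1) + 7·0) = (-15, 8, 0, -24)
The requested component of w1 is 8.

8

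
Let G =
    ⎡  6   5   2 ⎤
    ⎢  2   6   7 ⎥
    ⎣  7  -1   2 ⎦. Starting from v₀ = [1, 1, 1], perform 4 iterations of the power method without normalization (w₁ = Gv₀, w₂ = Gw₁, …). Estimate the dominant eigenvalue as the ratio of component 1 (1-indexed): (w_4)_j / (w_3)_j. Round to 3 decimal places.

w1 = Gv₀ = (6·1 + 5·1 + 2·1; 2·1 + 6·1 + 7·1; 7·1 + (-1)·1 + 2·1) = (13, 15, 8)
w2 = Gw1 = (6·13 + 5·15 + 2·8; 2·13 + 6·15 + 7·8; 7·13 + (-1)·15 + 2·8) = (169, 172, 92)
w3 = Gw2 = (2058, 2014, 1195)
w4 = Gw3 = (24808, 24565, 14782)
Ratio at component: 24808 / 2058 = 12.054

λ ≈ 12.054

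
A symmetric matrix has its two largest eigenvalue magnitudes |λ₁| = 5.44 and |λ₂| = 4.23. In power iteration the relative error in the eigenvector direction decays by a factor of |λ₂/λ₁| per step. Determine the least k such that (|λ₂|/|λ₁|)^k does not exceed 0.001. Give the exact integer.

|λ₂/λ₁| = 4.23/5.44 = 0.77757
Need k ≥ ln(0.001) / ln(0.77757) = -6.9078 / -0.2516 ≈ 27.458
Smallest integer k satisfying the bound: 28

28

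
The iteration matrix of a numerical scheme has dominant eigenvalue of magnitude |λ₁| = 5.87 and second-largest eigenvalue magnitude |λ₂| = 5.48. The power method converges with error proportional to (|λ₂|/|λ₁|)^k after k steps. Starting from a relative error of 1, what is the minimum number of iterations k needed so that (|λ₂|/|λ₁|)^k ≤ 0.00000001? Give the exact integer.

268

|λ₂/λ₁| = 5.48/5.87 = 0.93356
Need k ≥ ln(0.00000001) / ln(0.93356) = -18.4207 / -0.0687 ≈ 267.939
Smallest integer k satisfying the bound: 268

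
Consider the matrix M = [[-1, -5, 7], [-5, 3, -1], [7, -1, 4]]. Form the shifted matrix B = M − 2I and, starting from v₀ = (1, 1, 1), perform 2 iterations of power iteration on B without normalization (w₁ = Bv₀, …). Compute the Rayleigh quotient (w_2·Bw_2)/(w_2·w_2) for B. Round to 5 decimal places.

B = M − 2I has rows (-3, -5, 7); (-5, 1, -1); (7, -1, 2)
w1 = Bv₀ = ((-3)·1 + (-5)·1 + 7·1; (-5)·1 + 1·1 + (-1)·1; 7·1 + (-1)·1 + 2·1) = (-1, -5, 8)
w2 = Bw1 = ((-3)·(-1) + (-5)·(-5) + 7·8; (-5)·(-1) + 1·(-5) + (-1)·8; 7·(-1) + (-1)·(-5) + 2·8) = (84, -8, 14)
Bw2 = (-114, -442, 624)
w2·Bw2 = 2696; w2·w2 = 7316; μ ≈ 2696/7316 = 0.36851

0.36851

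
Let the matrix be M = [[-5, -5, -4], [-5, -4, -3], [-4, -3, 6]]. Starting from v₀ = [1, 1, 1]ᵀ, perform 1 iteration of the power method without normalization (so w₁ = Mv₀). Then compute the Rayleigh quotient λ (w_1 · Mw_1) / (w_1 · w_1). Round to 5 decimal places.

w1 = Mv₀ = (-14, -12, -1)
Mw1 = (134, 121, 86)
w1·Mw1 = (-14)·134 + (-12)·121 + (-1)·86 = -3414; w1·w1 = (-14)·(-14) + (-12)·(-12) + (-1)·(-1) = 341
λ ≈ -3414/341 = -10.01173

λ ≈ -10.01173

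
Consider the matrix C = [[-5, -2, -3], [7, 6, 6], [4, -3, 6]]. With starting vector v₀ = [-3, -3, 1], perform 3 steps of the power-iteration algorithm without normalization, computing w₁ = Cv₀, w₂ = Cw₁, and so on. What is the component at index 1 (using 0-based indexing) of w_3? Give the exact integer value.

579

w1 = Cv₀ = ((-5)·(-3) + (-2)·(-3) + (-3)·1; 7·(-3) + 6·(-3) + 6·1; 4·(-3) + (-3)·(-3) + 6·1) = (18, -33, 3)
w2 = Cw1 = ((-5)·18 + (-2)·(-33) + (-3)·3; 7·18 + 6·(-33) + 6·3; 4·18 + (-3)·(-33) + 6·3) = (-33, -54, 189)
w3 = Cw2 = (-294, 579, 1164)
The requested component of w3 is 579.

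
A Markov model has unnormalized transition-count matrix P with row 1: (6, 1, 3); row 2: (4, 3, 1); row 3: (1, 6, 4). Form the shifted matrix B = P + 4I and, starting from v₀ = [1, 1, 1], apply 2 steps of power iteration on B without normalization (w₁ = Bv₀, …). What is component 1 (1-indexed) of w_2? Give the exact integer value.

B = P + 4I has rows (10, 1, 3); (4, 7, 1); (1, 6, 8)
w1 = Bv₀ = (14, 12, 15)
w2 = Bw1 = (197, 155, 206)
Requested component of w2: 197

197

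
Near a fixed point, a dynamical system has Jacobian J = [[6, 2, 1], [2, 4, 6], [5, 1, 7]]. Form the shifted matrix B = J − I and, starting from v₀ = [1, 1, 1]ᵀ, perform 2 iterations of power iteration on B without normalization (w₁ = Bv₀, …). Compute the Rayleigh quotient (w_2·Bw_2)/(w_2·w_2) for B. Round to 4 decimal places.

B = J − I has rows (5, 2, 1); (2, 3, 6); (5, 1, 6)
w1 = Bv₀ = (5·1 + 2·1 + 1·1; 2·1 + 3·1 + 6·1; 5·1 + 1·1 + 6·1) = (8, 11, 12)
w2 = Bw1 = (5·8 + 2·11 + 1·12; 2·8 + 3·11 + 6·12; 5·8 + 1·11 + 6·12) = (74, 121, 123)
Bw2 = (735, 1249, 1229)
w2·Bw2 = 356686; w2·w2 = 35246; μ ≈ 356686/35246 = 10.1199

10.1199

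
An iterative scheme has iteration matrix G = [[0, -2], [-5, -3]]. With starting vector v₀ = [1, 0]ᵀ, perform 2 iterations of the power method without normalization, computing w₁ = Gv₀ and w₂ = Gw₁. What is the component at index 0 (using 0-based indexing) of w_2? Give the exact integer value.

10

w1 = Gv₀ = (0, -5)
w2 = Gw1 = (10, 15)
The requested component of w2 is 10.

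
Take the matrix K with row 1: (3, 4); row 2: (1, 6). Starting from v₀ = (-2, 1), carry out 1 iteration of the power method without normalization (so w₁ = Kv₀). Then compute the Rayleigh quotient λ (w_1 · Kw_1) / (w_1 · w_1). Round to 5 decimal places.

λ ≈ 3.40000

w1 = Kv₀ = (-2, 4)
Kw1 = (10, 22)
w1·Kw1 = (-2)·10 + 4·22 = 68; w1·w1 = (-2)·(-2) + 4·4 = 20
λ ≈ 68/20 = 3.40000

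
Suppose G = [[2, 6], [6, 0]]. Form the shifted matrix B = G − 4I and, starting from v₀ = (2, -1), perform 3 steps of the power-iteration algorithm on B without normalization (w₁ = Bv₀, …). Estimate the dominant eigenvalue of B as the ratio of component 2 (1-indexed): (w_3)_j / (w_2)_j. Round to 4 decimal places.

B = G − 4I has rows (-2, 6); (6, -4)
w1 = Bv₀ = ((-2)·2 + 6·(-1); 6·2 + (-4)·(-1)) = (-10, 16)
w2 = Bw1 = ((-2)·(-10) + 6·16; 6·(-10) + (-4)·16) = (116, -124)
w3 = Bw2 = (-976, 1192)
Ratio: 1192/-124 = -9.6129

-9.6129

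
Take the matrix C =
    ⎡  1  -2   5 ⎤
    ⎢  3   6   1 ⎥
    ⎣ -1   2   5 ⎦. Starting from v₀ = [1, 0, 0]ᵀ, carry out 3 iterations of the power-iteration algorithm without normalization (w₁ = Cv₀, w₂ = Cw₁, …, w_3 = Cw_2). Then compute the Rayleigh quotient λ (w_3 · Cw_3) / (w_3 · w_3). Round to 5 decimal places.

w1 = Cv₀ = (1, 3, -1)
w2 = Cw1 = (-10, 20, 0)
w3 = Cw2 = (-50, 90, 50)
Cw3 = (20, 440, 480)
w3·Cw3 = (-50)·20 + 90·440 + 50·480 = 62600; w3·w3 = (-50)·(-50) + 90·90 + 50·50 = 13100
λ ≈ 62600/13100 = 4.77863

λ ≈ 4.77863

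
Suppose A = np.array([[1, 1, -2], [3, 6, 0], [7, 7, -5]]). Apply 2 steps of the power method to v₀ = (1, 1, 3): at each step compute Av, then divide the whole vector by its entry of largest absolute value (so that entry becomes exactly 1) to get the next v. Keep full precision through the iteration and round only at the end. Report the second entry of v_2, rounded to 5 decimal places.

1.00000

Av0 = (-4.000000, 9.000000, -1.000000); divide by 9.000000 → v1 = (-0.444444, 1.000000, -0.111111)
Av1 = (0.777778, 4.666667, 4.444444); divide by 4.666667 → v2 = (0.166667, 1.000000, 0.952381)
Requested entry of v2: 42/42 = 1.00000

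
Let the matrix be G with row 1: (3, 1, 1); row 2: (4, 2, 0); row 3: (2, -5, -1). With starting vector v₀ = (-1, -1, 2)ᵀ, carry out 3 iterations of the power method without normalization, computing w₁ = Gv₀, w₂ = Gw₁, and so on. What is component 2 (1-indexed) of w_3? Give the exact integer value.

w1 = Gv₀ = (3·(-1) + 1·(-1) + 1·2; 4·(-1) + 2·(-1) + 0·2; 2·(-1) + (-5)·(-1) + (-1)·2) = (-2, -6, 1)
w2 = Gw1 = (3·(-2) + 1·(-6) + 1·1; 4·(-2) + 2·(-6) + 0·1; 2·(-2) + (-5)·(-6) + (-1)·1) = (-11, -20, 25)
w3 = Gw2 = (-28, -84, 53)
The requested component of w3 is -84.

-84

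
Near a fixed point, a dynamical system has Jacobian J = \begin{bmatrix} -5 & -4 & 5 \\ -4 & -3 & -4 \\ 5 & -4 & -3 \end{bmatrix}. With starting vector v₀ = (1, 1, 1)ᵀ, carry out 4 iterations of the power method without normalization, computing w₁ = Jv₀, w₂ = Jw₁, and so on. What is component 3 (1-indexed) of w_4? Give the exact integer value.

w1 = Jv₀ = ((-5)·1 + (-4)·1 + 5·1; (-4)·1 + (-3)·1 + (-4)·1; 5·1 + (-4)·1 + (-3)·1) = (-4, -11, -2)
w2 = Jw1 = ((-5)·(-4) + (-4)·(-11) + 5·(-2); (-4)·(-4) + (-3)·(-11) + (-4)·(-2); 5·(-4) + (-4)·(-11) + (-3)·(-2)) = (54, 57, 30)
w3 = Jw2 = (-348, -507, -48)
w4 = Jw3 = (3528, 3105, 432)
The requested component of w4 is 432.

432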